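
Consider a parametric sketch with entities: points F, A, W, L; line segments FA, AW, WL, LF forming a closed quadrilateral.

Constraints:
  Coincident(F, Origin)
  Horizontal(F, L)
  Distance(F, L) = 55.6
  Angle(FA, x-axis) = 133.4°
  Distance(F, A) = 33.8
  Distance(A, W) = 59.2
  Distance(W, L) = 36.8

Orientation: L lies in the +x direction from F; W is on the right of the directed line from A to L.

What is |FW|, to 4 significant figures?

25.80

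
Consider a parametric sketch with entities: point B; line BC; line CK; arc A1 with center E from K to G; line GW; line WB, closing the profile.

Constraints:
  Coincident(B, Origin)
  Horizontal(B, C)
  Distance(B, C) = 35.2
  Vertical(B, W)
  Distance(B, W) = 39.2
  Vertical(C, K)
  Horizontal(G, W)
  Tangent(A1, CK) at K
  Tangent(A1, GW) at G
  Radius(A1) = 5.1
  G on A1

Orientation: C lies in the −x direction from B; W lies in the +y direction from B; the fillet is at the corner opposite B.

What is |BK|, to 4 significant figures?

49.01

B is at the origin; B and C share the same y with |BC| = 35.2 and C on the −x side, so C = (-35.20, 0.000). B and W share the same x with |BW| = 39.2 and W on the +y side, so W = (0.000, 39.20). The virtual corner opposite B is at (-35.20, 39.20). A1 meets CK tangentially, so EK is at right angles to CK and since A1 is tangent to GW there, EG ⟂ GW, with radius 5.1, so the center E sits 5.1 in from both sides at E = (-30.10, 34.10). That places the tangent points at K = (-35.20, 34.10) on CK and G = (-30.10, 39.20) on GW. Then |BK| = |K − B| = 49.01.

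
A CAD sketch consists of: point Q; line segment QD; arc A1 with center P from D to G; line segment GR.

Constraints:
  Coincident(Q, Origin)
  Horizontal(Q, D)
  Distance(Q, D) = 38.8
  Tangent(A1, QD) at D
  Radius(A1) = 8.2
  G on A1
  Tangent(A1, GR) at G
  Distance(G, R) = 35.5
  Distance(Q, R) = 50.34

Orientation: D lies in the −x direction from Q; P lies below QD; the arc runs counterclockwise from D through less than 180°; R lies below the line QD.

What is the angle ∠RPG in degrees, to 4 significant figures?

76.99°

Checks: |PD| = 8.200 ✓; |PG| = 8.200 ✓; ∠(PG, GR) = 90.00° ✓; |GR| = 35.50 ✓; |QR| = 50.34 ✓.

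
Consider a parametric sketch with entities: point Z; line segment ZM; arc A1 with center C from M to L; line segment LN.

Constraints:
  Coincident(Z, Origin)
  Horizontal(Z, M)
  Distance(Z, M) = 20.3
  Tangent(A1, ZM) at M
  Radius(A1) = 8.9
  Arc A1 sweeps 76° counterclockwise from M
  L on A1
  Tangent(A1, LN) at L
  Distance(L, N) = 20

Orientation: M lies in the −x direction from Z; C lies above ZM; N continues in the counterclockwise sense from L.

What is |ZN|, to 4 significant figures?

27.03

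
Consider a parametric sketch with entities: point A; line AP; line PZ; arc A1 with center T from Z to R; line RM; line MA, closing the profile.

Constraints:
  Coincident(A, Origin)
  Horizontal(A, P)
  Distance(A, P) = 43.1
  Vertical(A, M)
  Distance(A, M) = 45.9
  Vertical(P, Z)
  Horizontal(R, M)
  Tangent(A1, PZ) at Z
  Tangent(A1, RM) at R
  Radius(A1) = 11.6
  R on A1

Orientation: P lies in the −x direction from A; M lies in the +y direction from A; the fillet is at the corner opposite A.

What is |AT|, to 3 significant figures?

46.6

A is at the origin; A and P share the same y with |AP| = 43.1 and P on the −x side, so P = (-43.1, 0.00). A and M share the same x with |AM| = 45.9 and M on the +y side, so M = (0.00, 45.9). The virtual corner opposite A is at (-43.1, 45.9). The tangent condition forces TZ to be normal to PZ and since A1 is tangent to RM there, TR ⟂ RM, with radius 11.6, so the center T sits 11.6 in from both sides at T = (-31.5, 34.3). Then |AT| = |T − A| = 46.6.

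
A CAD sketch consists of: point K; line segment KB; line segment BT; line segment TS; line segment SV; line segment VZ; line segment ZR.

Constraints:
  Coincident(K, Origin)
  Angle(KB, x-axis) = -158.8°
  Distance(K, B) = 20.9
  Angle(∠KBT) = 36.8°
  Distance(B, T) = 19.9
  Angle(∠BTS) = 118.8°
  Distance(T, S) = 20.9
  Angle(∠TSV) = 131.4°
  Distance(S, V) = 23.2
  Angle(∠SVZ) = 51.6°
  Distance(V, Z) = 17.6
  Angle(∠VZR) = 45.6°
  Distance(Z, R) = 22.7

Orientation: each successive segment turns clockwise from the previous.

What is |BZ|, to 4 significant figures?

28.27

K is at the origin; KB runs at -158.8° with length 20.9, so B = (-19.49, -7.558). ∠KBT = 36.8° gives BT at 58.00° from the x-axis; with |BT| = 19.9, T = (-8.940, 9.318). ∠BTS = 118.8° gives TS at -3.200° from the x-axis; with |TS| = 20.9, S = (11.93, 8.152). ∠TSV = 131.4° gives SV at -51.80° from the x-axis; with |SV| = 23.2, V = (26.27, -10.08). ∠SVZ = 51.6° gives VZ at 179.8° from the x-axis; with |VZ| = 17.6, Z = (8.674, -10.02). Then |BZ| = |Z − B| = 28.27.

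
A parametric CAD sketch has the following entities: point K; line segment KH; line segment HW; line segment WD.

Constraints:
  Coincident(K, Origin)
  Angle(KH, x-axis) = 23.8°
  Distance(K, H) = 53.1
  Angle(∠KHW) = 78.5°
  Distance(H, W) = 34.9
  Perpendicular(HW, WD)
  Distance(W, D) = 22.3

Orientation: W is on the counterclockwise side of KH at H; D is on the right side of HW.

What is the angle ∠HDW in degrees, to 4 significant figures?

57.42°

∠KHW = 78.5°, so HW runs at 23.8° + (180° − 78.5°) = 125.3° from the x-axis; with |HW| = 34.9, W = H + 34.9·(cos 125.3°, sin 125.3°) = (28.42, 49.91). The perpendicularity gives WD at right angles to HW; with |WD| = 22.3 on the right of HW, D = W + 22.3·(0.8161, 0.5779) = (46.62, 62.80). Then cos ∠HDW = DH·DW / (|DH||DW|), giving 57.42°.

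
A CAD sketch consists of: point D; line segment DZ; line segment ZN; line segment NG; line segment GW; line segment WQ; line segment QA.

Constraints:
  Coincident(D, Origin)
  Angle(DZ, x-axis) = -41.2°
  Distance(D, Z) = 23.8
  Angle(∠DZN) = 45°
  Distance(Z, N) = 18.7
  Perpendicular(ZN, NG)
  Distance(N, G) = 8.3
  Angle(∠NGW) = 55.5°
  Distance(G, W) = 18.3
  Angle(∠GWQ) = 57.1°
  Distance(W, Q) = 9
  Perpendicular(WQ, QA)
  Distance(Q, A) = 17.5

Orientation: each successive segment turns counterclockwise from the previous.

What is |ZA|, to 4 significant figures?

21.47

D is at the origin; DZ runs at -41.2° with length 23.8, so Z = (17.91, -15.68). ∠DZN = 45.0° gives ZN at 93.80° from the x-axis; with |ZN| = 18.7, N = (16.67, 2.982). ZN is perpendicular to NG, so NG runs at -176.2°; with |NG| = 8.3, G = (8.386, 2.432). ∠NGW = 55.5° gives GW at -51.70° from the x-axis; with |GW| = 18.3, W = (19.73, -11.93). ∠GWQ = 57.1° gives WQ at 71.20° from the x-axis; with |WQ| = 9.0, Q = (22.63, -3.410). The perpendicularity gives QA at right angles to WQ, so QA runs at 161.2°; with |QA| = 17.5, A = (6.062, 2.230). Then |ZA| = |A − Z| = 21.47.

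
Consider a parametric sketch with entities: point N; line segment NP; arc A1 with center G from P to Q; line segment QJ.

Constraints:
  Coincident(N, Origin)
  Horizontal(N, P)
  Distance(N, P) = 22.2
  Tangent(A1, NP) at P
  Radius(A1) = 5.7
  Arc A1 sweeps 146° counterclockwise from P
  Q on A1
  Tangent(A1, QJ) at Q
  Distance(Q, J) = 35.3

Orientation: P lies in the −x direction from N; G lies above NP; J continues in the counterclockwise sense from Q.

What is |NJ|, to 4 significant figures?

56.93

On A1, P sits at bearing -90° from G; a 146° counterclockwise sweep puts Q at bearing 56°, so Q = G + 5.7·(cos 56°, sin 56°) = (-19.01, 10.43). Since A1 is tangent to QJ there, GQ ⟂ QJ, so QJ runs along (−sin 56°, cos 56°); with |QJ| = 35.3, J = (-48.28, 30.17). Then |NJ| = |J − N| = 56.93.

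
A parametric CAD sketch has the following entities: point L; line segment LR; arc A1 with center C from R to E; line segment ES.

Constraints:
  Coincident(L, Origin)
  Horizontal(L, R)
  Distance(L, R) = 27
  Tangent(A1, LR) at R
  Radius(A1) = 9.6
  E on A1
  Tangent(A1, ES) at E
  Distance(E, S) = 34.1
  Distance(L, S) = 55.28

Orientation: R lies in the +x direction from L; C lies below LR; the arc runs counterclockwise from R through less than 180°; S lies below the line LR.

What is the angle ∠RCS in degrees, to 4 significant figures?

170.7°

L is at the origin; LR is horizontal with |LR| = 27.0 and R on the +x side, so R = (27.00, 0.000). Since A1 is tangent to LR there, CR ⟂ LR, so C = R + (0, -9.6) = (27.00, -9.600). Since CE ⟂ ES (tangency), |CS| = √(9.6² + 34.1²) = 35.43 regardless of where E sits on A1. So S lies on both circle(L, 55.28) and circle(C, 35.43); the below-LR intersection is S = (32.71, -44.56). E is the foot of the tangent from S: E = (18.30, -13.66).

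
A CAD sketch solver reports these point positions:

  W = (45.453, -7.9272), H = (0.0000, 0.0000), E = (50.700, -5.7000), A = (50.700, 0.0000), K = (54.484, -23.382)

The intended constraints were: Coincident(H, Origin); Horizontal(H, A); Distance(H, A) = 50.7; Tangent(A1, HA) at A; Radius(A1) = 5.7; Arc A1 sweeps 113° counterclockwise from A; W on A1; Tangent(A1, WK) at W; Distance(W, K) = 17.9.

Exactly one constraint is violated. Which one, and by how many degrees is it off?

Tangent(A1, WK) at W — off by 7.30°.

H = (0.00, 0.00) ✓; H.y = 0.00, A.y = 0.00 ✓; |HA| = 50.70 ✓; ∠(EA, AH) = 90.00° ✓; |EA| = 5.700 ✓; bearing(E→W) − bearing(E→A) = 113.0° ✓; |EW| = 5.700 ✓; ∠(EW, WK) = 82.70° ✗; |WK| = 17.90 ✓.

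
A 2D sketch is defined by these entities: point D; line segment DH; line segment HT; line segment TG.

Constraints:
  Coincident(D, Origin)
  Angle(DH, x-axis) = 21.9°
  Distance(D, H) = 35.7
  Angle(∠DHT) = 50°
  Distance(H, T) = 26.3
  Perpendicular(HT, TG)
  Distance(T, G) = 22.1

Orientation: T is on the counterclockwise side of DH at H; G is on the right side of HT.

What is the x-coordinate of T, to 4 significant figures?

9.924

D is at the origin; DH runs at 21.9° with length 35.7, so H = 35.7·(cos 21.9°, sin 21.9°) = (33.12, 13.32). ∠DHT = 50.0°, so HT runs at 21.9° + (180° − 50.0°) = 151.9° from the x-axis; with |HT| = 26.3, T = H + 26.3·(cos 151.9°, sin 151.9°) = (9.924, 25.70). So T.x = 9.924.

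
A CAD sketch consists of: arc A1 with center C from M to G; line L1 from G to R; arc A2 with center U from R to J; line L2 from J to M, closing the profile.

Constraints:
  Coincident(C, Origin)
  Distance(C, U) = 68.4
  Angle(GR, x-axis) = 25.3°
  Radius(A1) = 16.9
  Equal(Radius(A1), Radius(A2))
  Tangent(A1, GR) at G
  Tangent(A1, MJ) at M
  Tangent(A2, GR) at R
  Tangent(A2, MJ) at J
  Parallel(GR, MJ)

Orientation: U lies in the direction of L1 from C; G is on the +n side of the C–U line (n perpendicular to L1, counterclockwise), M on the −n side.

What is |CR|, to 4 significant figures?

70.46

The slot axis is L1's direction at 25.3°, so u = (cos 25.3°, sin 25.3°) = (0.9041, 0.4274) and n = (−sin 25.3°, cos 25.3°) = (-0.4274, 0.9041). C is at the origin and U lies 68.4 along u from C, so U = 68.4·u = (61.84, 29.23). Tangency of A1 to both parallel lines with radius 16.9 puts G and M at C ± 16.9·n: G = (-7.222, 15.28), M = (7.222, -15.28). Equal radii place R and J the same way about U: R = U + 16.9·n = (54.62, 44.51), J = U − 16.9·n = (69.06, 13.95). Then |CR| = |R − C| = 70.46.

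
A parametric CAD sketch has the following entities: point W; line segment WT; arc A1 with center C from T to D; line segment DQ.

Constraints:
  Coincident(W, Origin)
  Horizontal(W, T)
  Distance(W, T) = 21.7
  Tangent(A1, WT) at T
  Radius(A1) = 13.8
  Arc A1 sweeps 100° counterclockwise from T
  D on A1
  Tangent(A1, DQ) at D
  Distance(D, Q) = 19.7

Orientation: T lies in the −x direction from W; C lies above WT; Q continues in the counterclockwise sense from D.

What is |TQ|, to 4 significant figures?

37.02

W is at the origin; W and T share the same y with |WT| = 21.7 and T on the −x side, so T = (-21.70, 0.000). A1 meets WT tangentially, so CT is at right angles to WT, so C = T + (0, 13.8) = (-21.70, 13.80). On A1, T sits at bearing -90° from C; a 100° counterclockwise sweep puts D at bearing 10°, so D = C + 13.8·(cos 10°, sin 10°) = (-8.110, 16.20). A1 meets DQ tangentially, so CD is at right angles to DQ, so DQ runs along (−sin 10°, cos 10°); with |DQ| = 19.7, Q = (-11.53, 35.60). Then |TQ| = |Q − T| = 37.02.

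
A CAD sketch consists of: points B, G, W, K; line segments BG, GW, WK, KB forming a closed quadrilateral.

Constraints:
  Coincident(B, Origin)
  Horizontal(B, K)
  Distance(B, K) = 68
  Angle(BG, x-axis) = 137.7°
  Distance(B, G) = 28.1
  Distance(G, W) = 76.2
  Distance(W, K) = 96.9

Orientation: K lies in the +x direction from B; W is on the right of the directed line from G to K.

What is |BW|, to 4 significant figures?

57.60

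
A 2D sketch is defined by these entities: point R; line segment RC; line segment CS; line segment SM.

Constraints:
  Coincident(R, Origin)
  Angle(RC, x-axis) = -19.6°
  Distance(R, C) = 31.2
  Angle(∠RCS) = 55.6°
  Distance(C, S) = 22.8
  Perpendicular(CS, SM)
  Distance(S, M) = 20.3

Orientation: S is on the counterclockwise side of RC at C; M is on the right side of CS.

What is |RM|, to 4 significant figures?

46.33

∠RCS = 55.6°, so CS runs at -19.6° + (180° − 55.6°) = 104.8° from the x-axis; with |CS| = 22.8, S = C + 22.8·(cos 104.8°, sin 104.8°) = (23.57, 11.58). CS is perpendicular to SM; with |SM| = 20.3 on the right of CS, M = S + 20.3·(0.9668, 0.2554) = (43.19, 16.76). Then |RM| = |M − R| = 46.33.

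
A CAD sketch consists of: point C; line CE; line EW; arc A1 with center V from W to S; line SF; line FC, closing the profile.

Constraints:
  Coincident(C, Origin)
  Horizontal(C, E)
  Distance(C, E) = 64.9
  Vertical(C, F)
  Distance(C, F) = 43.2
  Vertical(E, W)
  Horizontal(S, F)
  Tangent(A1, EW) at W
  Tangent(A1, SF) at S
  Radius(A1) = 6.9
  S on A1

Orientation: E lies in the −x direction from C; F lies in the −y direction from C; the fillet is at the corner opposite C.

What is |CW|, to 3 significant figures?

74.4

C is at the origin; CE is horizontal with |CE| = 64.9 and E on the −x side, so E = (-64.9, 0.00). C and F share the same x with |CF| = 43.2 and F on the −y side, so F = (0.00, -43.2). The virtual corner opposite C is at (-64.9, -43.2). Since A1 is tangent to EW there, VW ⟂ EW and the tangent condition forces VS to be normal to SF, with radius 6.9, so the center V sits 6.9 in from both sides at V = (-58.0, -36.3). That places the tangent points at W = (-64.9, -36.3) on EW and S = (-58.0, -43.2) on SF. Then |CW| = |W − C| = 74.4.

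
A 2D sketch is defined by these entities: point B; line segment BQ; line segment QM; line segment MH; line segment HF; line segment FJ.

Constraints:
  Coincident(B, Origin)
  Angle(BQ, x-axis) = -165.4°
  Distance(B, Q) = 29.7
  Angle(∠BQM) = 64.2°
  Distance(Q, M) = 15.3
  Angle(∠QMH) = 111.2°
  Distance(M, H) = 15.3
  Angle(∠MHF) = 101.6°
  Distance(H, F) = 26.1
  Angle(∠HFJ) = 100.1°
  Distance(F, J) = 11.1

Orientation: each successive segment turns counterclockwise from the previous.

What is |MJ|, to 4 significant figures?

31.39

∠MHF = 101.6° gives HF at 97.60° from the x-axis; with |HF| = 26.1, F = (-7.828, 11.76). ∠HFJ = 100.1° gives FJ at 177.5° from the x-axis; with |FJ| = 11.1, J = (-18.92, 12.25). Then |MJ| = |J − M| = 31.39.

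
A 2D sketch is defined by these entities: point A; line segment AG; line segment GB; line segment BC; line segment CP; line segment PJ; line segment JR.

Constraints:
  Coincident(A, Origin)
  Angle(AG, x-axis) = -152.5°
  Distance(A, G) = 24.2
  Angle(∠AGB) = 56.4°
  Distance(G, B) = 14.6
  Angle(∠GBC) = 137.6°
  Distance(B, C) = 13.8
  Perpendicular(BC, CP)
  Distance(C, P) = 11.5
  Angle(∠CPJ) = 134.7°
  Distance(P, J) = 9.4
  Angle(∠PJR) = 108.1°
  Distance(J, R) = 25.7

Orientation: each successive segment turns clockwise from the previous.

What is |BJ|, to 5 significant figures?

19.461

A is at the origin; AG runs at -152.5° with length 24.2, so G = (-21.466, -11.174). ∠AGB = 56.4° gives GB at 83.900° from the x-axis; with |GB| = 14.6, B = (-19.914, 3.3430). ∠GBC = 137.6° gives BC at 41.500° from the x-axis; with |BC| = 13.8, C = (-9.5786, 12.487). BC is perpendicular to CP, so CP runs at -48.500°; with |CP| = 11.5, P = (-1.9585, 3.8742). ∠CPJ = 134.7° gives PJ at -93.800° from the x-axis; with |PJ| = 9.4, J = (-2.5815, -5.5052). Then |BJ| = |J − B| = 19.461.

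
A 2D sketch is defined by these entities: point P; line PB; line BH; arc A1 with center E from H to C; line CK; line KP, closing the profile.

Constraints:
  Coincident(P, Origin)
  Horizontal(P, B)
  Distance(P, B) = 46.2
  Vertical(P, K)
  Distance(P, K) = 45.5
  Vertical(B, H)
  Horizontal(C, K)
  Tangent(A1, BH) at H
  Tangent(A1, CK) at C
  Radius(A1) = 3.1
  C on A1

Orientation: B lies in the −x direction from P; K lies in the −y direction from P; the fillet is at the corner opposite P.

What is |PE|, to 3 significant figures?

60.5

P is at the origin; PB is horizontal with |PB| = 46.2 and B on the −x side, so B = (-46.2, 0.00). P and K share the same x with |PK| = 45.5 and K on the −y side, so K = (0.00, -45.5). The virtual corner opposite P is at (-46.2, -45.5). Tangency of A1 to BH means the radius EH is perpendicular to BH and the tangent condition forces EC to be normal to CK, with radius 3.1, so the center E sits 3.1 in from both sides at E = (-43.1, -42.4). Then |PE| = |E − P| = 60.5.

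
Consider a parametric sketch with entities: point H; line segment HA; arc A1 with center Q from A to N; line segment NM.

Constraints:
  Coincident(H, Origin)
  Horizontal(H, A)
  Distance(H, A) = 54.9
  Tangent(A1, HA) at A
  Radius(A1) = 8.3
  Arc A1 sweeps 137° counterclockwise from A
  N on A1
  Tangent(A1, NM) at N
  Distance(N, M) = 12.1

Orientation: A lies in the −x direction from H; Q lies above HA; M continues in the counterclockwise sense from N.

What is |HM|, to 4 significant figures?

62.34

H is at the origin; H and A share the same y with |HA| = 54.9 and A on the −x side, so A = (-54.90, 0.000). Since A1 is tangent to HA there, QA ⟂ HA, so Q = A + (0, 8.3) = (-54.90, 8.300). On A1, A sits at bearing -90° from Q; a 137° counterclockwise sweep puts N at bearing 47°, so N = Q + 8.3·(cos 47°, sin 47°) = (-49.24, 14.37). The tangent condition forces QN to be normal to NM, so NM runs along (−sin 47°, cos 47°); with |NM| = 12.1, M = (-58.09, 22.62). Then |HM| = |M − H| = 62.34.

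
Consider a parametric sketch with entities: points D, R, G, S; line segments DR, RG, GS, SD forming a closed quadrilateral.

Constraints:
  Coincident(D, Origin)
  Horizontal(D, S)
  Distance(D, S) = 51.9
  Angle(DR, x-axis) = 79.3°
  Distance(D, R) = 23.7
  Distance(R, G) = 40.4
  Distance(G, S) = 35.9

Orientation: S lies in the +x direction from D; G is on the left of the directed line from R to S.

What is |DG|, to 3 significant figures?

55.4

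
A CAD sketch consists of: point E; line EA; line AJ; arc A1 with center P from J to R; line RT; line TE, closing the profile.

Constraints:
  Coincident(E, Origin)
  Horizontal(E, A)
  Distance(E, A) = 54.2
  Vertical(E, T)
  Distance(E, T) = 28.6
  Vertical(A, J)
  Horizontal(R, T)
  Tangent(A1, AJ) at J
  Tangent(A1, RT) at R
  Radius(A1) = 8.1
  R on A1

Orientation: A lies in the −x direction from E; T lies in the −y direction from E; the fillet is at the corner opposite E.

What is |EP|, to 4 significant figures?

50.45

E is at the origin; EA is horizontal with |EA| = 54.2 and A on the −x side, so A = (-54.20, 0.000). ET is vertical with |ET| = 28.6 and T on the −y side, so T = (0.000, -28.60). The virtual corner opposite E is at (-54.20, -28.60). A1 meets AJ tangentially, so PJ is at right angles to AJ and tangency of A1 to RT means the radius PR is perpendicular to RT, with radius 8.1, so the center P sits 8.1 in from both sides at P = (-46.10, -20.50). Then |EP| = |P − E| = 50.45.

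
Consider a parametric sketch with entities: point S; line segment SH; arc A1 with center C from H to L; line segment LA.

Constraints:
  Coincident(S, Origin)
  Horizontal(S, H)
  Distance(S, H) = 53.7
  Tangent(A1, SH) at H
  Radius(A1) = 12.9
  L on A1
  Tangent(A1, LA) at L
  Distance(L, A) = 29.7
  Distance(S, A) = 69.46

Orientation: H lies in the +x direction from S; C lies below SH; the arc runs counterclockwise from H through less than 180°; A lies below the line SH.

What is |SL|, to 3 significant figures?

45.3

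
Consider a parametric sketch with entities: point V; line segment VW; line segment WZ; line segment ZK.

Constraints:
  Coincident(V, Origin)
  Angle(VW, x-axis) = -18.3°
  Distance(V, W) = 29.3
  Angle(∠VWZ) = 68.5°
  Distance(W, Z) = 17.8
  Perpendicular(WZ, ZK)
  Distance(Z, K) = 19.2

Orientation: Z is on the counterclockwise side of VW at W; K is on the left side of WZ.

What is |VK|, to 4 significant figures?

10.72

V is at the origin; VW runs at -18.3° with length 29.3, so W = 29.3·(cos -18.3°, sin -18.3°) = (27.82, -9.200). ∠VWZ = 68.5°, so WZ runs at -18.3° + (180° − 68.5°) = 93.20° from the x-axis; with |WZ| = 17.8, Z = W + 17.8·(cos 93.20°, sin 93.20°) = (26.82, 8.572). WZ is perpendicular to ZK; with |ZK| = 19.2 on the left of WZ, K = Z + 19.2·(-0.9984, -0.05582) = (7.654, 7.500). Then |VK| = |K − V| = 10.72.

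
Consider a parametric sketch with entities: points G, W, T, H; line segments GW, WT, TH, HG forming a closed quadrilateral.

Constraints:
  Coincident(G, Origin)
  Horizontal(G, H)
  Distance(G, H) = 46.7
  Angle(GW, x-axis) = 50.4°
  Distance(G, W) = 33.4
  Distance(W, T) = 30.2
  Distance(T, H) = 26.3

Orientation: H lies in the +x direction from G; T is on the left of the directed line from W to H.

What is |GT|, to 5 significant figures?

57.619

Checks: |WT| = 30.20 ✓; |TH| = 26.30 ✓.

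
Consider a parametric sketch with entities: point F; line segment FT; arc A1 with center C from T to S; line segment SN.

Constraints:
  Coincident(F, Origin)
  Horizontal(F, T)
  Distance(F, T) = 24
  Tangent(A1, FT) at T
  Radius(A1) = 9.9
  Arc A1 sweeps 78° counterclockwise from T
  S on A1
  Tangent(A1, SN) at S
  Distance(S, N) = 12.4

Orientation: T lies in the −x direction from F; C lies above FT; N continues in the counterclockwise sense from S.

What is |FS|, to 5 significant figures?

16.323

F is at the origin; F and T share the same y with |FT| = 24.0 and T on the −x side, so T = (-24.000, 0.0000). The tangent condition forces CT to be normal to FT, so C = T + (0, 9.9) = (-24.000, 9.9000). On A1, T sits at bearing -90° from C; a 78° counterclockwise sweep puts S at bearing -12°, so S = C + 9.9·(cos -12°, sin -12°) = (-14.316, 7.8417). Then |FS| = |S − F| = 16.323.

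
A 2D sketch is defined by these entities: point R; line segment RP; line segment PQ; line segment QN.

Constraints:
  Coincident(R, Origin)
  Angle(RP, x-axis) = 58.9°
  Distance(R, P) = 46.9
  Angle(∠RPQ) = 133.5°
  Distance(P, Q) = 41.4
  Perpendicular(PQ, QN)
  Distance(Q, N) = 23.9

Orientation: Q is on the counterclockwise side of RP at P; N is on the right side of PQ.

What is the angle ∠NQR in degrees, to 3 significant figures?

115°

R is at the origin; RP runs at 58.9° with length 46.9, so P = 46.9·(cos 58.9°, sin 58.9°) = (24.2, 40.2). ∠RPQ = 133.5°, so PQ runs at 58.9° + (180° − 133.5°) = 105° from the x-axis; with |PQ| = 41.4, Q = P + 41.4·(cos 105°, sin 105°) = (13.2, 80.1). PQ is perpendicular to QN; with |QN| = 23.9 on the right of PQ, N = Q + 23.9·(0.964, 0.266) = (36.3, 86.4). Then cos ∠NQR = QN·QR / (|QN||QR|), giving 115°.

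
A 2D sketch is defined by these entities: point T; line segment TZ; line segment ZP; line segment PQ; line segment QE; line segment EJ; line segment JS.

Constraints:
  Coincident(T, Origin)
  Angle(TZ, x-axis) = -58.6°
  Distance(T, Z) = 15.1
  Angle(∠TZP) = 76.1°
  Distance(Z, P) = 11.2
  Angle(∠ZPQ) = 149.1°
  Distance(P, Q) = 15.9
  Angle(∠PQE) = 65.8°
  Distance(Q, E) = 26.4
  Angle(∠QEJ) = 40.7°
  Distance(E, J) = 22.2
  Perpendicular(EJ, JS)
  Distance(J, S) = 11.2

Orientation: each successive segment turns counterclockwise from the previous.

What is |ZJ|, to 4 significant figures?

8.890

T is at the origin; TZ runs at -58.6° with length 15.1, so Z = (7.867, -12.89). ∠TZP = 76.1° gives ZP at 45.30° from the x-axis; with |ZP| = 11.2, P = (15.75, -4.928). ∠ZPQ = 149.1° gives PQ at 76.20° from the x-axis; with |PQ| = 15.9, Q = (19.54, 10.51). ∠PQE = 65.8° gives QE at -169.6° from the x-axis; with |QE| = 26.4, E = (-6.428, 5.748). ∠QEJ = 40.7° gives EJ at -30.30° from the x-axis; with |EJ| = 22.2, J = (12.74, -5.453). Then |ZJ| = |J − Z| = 8.890.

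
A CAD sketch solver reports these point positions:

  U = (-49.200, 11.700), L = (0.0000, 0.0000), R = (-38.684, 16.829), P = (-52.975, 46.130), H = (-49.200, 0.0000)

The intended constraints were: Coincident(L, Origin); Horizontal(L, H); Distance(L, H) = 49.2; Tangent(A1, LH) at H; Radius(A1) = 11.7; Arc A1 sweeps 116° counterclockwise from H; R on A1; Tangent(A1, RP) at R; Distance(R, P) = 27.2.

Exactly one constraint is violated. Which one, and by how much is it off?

Distance(R, P) = 27.2 — off by 5.40.

L = (0.00, 0.00) ✓; L.y = 0.00, H.y = 0.00 ✓; |LH| = 49.20 ✓; ∠(UH, HL) = 90.00° ✓; |UH| = 11.70 ✓; bearing(U→R) − bearing(U→H) = 116.0° ✓; |UR| = 11.70 ✓; ∠(UR, RP) = 90.00° ✓; |RP| = 32.60 ✗.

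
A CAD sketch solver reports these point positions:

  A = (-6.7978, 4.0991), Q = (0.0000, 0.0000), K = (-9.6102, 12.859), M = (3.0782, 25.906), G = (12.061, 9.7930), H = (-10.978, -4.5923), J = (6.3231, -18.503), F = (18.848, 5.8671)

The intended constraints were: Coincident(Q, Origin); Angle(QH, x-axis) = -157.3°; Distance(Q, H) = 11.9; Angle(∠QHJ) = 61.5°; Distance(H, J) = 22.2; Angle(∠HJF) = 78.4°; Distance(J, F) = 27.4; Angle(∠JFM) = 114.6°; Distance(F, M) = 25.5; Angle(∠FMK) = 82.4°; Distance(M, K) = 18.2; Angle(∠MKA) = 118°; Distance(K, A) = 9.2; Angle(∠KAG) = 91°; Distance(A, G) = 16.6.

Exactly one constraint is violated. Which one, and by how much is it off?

Distance(A, G) = 16.6 — off by 3.10.

Q = (0.00, 0.00) ✓; QH at -157.3° ✓; |QH| = 11.90 ✓; ∠QHJ = 61.50° ✓; |HJ| = 22.20 ✓; ∠HJF = 78.40° ✓; |JF| = 27.40 ✓; ∠JFM = 114.6° ✓; |FM| = 25.50 ✓; ∠FMK = 82.40° ✓; |MK| = 18.20 ✓; ∠MKA = 118.0° ✓; |KA| = 9.200 ✓; ∠KAG = 91.00° ✓; |AG| = 19.70 ✗.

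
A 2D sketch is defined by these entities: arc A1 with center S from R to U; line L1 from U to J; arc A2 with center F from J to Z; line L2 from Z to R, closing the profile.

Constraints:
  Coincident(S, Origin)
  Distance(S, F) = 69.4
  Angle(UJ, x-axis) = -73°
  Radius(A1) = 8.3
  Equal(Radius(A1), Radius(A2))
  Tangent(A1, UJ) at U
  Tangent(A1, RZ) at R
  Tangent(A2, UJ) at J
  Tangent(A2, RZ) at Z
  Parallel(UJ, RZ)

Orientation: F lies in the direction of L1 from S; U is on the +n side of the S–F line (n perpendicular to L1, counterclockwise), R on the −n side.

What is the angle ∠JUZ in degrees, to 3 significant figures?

13.5°

Tangency of A1 to both parallel lines with radius 8.3 puts U and R at S ± 8.3·n: U = (7.94, 2.43), R = (-7.94, -2.43). Equal radii place J and Z the same way about F: J = F + 8.3·n = (28.2, -63.9), Z = F − 8.3·n = (12.4, -68.8). Then cos ∠JUZ = UJ·UZ / (|UJ||UZ|), giving 13.5°.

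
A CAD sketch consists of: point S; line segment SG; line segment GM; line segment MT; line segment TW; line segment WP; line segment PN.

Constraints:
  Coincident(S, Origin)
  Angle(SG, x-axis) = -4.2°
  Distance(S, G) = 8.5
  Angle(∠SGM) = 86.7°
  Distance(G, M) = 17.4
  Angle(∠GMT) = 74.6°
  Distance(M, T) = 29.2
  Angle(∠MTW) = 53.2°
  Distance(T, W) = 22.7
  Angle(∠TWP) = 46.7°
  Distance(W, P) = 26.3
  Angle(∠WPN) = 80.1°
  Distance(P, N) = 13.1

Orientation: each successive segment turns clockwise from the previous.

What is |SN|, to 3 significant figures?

24.6

∠TWP = 46.7° gives WP at -103° from the x-axis; with |WP| = 26.3, P = (-7.01, -20.7). ∠WPN = 80.1° gives PN at 157° from the x-axis; with |PN| = 13.1, N = (-19.1, -15.6). Then |SN| = |N − S| = 24.6.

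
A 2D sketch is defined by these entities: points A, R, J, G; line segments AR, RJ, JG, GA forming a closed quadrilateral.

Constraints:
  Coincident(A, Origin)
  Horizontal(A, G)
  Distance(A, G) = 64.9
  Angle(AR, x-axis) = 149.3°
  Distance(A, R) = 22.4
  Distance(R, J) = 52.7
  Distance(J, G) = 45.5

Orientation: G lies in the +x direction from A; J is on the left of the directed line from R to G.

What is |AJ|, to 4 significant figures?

42.25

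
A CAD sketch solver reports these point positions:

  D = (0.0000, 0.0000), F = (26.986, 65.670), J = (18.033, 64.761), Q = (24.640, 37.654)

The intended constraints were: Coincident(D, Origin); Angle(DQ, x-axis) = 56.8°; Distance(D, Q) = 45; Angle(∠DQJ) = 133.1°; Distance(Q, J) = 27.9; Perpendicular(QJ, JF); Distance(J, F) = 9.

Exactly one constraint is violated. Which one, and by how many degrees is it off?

Perpendicular(QJ, JF) — off by 7.90°.

D = (0.00, 0.00) ✓; DQ at 56.80° ✓; |DQ| = 45.00 ✓; ∠DQJ = 133.1° ✓; |QJ| = 27.90 ✓; ∠(QJ, JF) = 97.90° ✗; |JF| = 8.999 ✓.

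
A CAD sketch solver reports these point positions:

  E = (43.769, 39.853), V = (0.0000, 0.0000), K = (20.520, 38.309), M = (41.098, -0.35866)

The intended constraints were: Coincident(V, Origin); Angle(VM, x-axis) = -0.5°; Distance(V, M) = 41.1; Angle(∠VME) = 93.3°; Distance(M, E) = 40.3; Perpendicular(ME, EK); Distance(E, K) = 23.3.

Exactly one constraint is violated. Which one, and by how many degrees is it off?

Perpendicular(ME, EK) — off by 7.60°.

V = (0.00, 0.00) ✓; VM at -0.5000° ✓; |VM| = 41.10 ✓; ∠VME = 93.30° ✓; |ME| = 40.30 ✓; ∠(ME, EK) = 97.60° ✗; |EK| = 23.30 ✓.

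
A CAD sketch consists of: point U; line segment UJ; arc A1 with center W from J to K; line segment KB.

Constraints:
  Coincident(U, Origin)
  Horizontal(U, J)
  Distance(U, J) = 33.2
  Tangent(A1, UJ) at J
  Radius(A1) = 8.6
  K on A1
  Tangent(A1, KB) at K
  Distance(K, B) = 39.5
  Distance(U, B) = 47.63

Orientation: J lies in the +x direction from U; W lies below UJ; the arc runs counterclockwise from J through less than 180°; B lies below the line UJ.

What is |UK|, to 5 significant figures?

25.698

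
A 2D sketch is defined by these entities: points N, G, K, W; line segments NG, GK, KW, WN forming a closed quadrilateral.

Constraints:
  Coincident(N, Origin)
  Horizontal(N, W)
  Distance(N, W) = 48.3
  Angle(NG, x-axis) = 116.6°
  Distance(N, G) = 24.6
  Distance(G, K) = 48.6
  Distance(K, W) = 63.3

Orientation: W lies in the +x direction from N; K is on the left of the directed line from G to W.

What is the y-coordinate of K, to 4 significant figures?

57.61

Checks: |GK| = 48.60 ✓; |KW| = 63.30 ✓.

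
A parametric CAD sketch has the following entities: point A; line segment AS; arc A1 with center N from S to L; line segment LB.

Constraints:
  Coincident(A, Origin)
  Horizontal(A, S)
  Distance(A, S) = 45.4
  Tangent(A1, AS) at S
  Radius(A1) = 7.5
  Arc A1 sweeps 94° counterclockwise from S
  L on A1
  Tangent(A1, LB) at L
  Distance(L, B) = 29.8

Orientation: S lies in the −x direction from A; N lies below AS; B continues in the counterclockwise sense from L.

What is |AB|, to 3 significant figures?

63.3

On A1, S sits at bearing 90° from N; a 94° counterclockwise sweep puts L at bearing 184°, so L = N + 7.5·(cos 184°, sin 184°) = (-52.9, -8.02). Since A1 is tangent to LB there, NL ⟂ LB, so LB runs along (−sin 184°, cos 184°); with |LB| = 29.8, B = (-50.8, -37.8). Then |AB| = |B − A| = 63.3.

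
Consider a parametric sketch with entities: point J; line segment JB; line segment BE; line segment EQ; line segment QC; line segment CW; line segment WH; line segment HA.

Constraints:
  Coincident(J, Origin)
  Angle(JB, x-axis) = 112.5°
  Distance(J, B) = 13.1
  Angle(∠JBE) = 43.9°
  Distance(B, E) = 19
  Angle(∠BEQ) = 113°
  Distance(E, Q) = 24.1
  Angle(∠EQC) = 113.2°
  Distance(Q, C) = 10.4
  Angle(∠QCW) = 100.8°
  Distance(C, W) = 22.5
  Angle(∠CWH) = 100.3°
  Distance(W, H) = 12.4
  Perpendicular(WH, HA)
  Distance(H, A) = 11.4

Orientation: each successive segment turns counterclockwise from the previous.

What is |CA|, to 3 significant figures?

19.6

J is at the origin; JB runs at 112.5° with length 13.1, so B = (-5.01, 12.1). ∠JBE = 43.9° gives BE at -111° from the x-axis; with |BE| = 19.0, E = (-11.9, -5.59). ∠BEQ = 113.0° gives EQ at -44.4° from the x-axis; with |EQ| = 24.1, Q = (5.27, -22.4). ∠EQC = 113.2° gives QC at 22.4° from the x-axis; with |QC| = 10.4, C = (14.9, -18.5). ∠QCW = 100.8° gives CW at 102° from the x-axis; with |CW| = 22.5, W = (10.4, 3.55). ∠CWH = 100.3° gives WH at -179° from the x-axis; with |WH| = 12.4, H = (-2.03, 3.27). WH ⟂ HA, so HA runs at -88.7°; with |HA| = 11.4, A = (-1.77, -8.12). Then |CA| = |A − C| = 19.6.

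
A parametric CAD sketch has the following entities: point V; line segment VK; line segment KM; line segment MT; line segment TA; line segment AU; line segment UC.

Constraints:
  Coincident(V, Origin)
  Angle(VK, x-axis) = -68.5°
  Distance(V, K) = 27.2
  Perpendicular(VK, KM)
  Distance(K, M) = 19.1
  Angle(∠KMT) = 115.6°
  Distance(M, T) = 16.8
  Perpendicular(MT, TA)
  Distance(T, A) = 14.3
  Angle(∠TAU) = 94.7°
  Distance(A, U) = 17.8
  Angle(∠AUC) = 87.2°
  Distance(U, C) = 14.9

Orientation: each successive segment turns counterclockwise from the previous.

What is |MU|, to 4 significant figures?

15.79

V is at the origin; VK runs at -68.5° with length 27.2, so K = (9.969, -25.31). VK ⟂ KM, so KM runs at 21.50°; with |KM| = 19.1, M = (27.74, -18.31). ∠KMT = 115.6° gives MT at 85.90° from the x-axis; with |MT| = 16.8, T = (28.94, -1.550). MT is perpendicular to TA, so TA runs at 175.9°; with |TA| = 14.3, A = (14.68, -0.5278). ∠TAU = 94.7° gives AU at -98.80° from the x-axis; with |AU| = 17.8, U = (11.95, -18.12). Then |MU| = |U − M| = 15.79.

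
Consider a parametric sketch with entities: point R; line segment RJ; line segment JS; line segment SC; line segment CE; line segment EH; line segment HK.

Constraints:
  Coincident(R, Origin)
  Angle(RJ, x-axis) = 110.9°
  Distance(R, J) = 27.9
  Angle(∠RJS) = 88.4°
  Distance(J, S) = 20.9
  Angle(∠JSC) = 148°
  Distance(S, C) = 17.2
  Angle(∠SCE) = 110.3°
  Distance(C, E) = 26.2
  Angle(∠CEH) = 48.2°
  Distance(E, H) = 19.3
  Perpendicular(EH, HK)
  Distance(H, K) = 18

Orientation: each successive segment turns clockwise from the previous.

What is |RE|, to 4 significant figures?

30.19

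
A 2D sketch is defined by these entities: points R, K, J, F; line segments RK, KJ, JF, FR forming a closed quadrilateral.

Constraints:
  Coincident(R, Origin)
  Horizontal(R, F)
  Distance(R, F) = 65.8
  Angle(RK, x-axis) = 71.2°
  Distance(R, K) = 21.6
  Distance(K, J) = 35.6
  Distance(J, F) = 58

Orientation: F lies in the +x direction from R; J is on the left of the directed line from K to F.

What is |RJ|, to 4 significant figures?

56.02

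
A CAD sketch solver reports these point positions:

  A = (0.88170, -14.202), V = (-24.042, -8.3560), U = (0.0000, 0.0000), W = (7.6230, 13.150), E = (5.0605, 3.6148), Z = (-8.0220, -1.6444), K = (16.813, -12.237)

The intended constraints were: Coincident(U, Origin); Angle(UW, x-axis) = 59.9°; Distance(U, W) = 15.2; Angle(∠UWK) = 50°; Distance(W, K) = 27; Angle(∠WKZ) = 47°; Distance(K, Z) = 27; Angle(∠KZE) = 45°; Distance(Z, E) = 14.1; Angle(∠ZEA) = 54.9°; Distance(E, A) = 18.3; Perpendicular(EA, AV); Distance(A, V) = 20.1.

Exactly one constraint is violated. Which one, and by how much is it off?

Distance(A, V) = 20.1 — off by 5.50.

U = (0.00, 0.00) ✓; UW at 59.90° ✓; |UW| = 15.20 ✓; ∠UWK = 50.00° ✓; |WK| = 27.00 ✓; ∠WKZ = 47.00° ✓; |KZ| = 27.00 ✓; ∠KZE = 45.00° ✓; |ZE| = 14.10 ✓; ∠ZEA = 54.90° ✓; |EA| = 18.30 ✓; ∠(EA, AV) = 90.00° ✓; |AV| = 25.60 ✗.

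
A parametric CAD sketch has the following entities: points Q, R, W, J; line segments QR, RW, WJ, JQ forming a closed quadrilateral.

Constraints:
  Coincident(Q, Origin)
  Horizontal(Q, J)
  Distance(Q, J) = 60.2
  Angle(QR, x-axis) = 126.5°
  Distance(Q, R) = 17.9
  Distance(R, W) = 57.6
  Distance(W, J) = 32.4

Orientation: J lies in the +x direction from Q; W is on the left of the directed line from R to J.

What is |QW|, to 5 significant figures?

53.494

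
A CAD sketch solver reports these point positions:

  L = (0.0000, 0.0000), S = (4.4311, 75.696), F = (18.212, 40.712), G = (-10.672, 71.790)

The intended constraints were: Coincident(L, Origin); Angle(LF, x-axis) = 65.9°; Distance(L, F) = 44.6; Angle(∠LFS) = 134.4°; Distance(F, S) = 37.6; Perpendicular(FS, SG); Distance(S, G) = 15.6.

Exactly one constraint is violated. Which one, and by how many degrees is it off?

Perpendicular(FS, SG) — off by 7.00°.

L = (0.00, 0.00) ✓; LF at 65.90° ✓; |LF| = 44.60 ✓; ∠LFS = 134.4° ✓; |FS| = 37.60 ✓; ∠(FS, SG) = 83.00° ✗; |SG| = 15.60 ✓.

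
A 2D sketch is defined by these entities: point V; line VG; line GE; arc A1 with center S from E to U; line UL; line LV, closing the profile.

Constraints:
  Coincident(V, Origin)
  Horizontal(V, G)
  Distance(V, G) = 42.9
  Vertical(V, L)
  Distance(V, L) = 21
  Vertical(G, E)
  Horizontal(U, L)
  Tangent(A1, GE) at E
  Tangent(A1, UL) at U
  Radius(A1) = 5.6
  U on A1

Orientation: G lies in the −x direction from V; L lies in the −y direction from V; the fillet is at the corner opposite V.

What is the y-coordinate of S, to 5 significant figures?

-15.400

V is at the origin; V and G share the same y with |VG| = 42.9 and G on the −x side, so G = (-42.900, 0.0000). VL is vertical with |VL| = 21.0 and L on the −y side, so L = (0.0000, -21.000). The virtual corner opposite V is at (-42.900, -21.000). A1 meets GE tangentially, so SE is at right angles to GE and since A1 is tangent to UL there, SU ⟂ UL, with radius 5.6, so the center S sits 5.6 in from both sides at S = (-37.300, -15.400). So S.y = -15.400.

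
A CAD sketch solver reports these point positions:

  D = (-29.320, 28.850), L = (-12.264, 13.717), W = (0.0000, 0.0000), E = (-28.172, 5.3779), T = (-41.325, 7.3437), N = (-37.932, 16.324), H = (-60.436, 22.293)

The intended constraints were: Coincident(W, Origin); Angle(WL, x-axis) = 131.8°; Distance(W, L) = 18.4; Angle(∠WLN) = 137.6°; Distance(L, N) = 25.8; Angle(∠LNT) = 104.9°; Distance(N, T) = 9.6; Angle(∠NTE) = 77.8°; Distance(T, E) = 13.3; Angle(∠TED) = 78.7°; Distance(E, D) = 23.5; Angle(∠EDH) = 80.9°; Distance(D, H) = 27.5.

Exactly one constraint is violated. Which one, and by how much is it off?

Distance(D, H) = 27.5 — off by 4.30.

W = (0.00, 0.00) ✓; WL at 131.8° ✓; |WL| = 18.40 ✓; ∠WLN = 137.6° ✓; |LN| = 25.80 ✓; ∠LNT = 104.9° ✓; |NT| = 9.600 ✓; ∠NTE = 77.80° ✓; |TE| = 13.30 ✓; ∠TED = 78.70° ✓; |ED| = 23.50 ✓; ∠EDH = 80.90° ✓; |DH| = 31.80 ✗.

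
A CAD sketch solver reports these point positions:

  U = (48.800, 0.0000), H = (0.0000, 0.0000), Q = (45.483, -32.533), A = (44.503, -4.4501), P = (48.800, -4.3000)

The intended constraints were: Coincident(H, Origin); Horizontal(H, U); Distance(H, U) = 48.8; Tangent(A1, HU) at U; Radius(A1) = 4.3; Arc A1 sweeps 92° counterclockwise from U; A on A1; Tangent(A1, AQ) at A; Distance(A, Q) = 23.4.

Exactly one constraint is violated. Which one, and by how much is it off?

Distance(A, Q) = 23.4 — off by 4.70.

H = (0.00, 0.00) ✓; H.y = 0.00, U.y = 0.00 ✓; |HU| = 48.80 ✓; ∠(PU, UH) = 90.00° ✓; |PU| = 4.300 ✓; bearing(P→A) − bearing(P→U) = 92.00° ✓; |PA| = 4.300 ✓; ∠(PA, AQ) = 90.00° ✓; |AQ| = 28.10 ✗.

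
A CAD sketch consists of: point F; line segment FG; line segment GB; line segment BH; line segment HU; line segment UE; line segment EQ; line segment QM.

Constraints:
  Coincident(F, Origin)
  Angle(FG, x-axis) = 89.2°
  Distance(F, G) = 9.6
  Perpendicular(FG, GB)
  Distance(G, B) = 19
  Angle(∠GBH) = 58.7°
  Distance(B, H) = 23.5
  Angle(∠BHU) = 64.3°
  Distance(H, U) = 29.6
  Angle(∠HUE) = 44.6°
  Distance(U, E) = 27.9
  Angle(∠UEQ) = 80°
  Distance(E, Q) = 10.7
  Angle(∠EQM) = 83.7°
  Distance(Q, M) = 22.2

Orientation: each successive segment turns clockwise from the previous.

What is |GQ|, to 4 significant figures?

17.77

∠HUE = 44.6° gives UE at -13.20° from the x-axis; with |UE| = 27.9, E = (18.03, 8.103). ∠UEQ = 80.0° gives EQ at -113.2° from the x-axis; with |EQ| = 10.7, Q = (13.82, -1.732). Then |GQ| = |Q − G| = 17.77.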